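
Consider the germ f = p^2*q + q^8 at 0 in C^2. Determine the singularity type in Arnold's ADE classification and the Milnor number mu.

Type D_{9}, Milnor number mu = 9.

The Hessian of f at 0 has rank 0. Corank 2; j^3 = p^2*q has shape L^2 M (L != M), so D-series; mu = 9 gives D_9.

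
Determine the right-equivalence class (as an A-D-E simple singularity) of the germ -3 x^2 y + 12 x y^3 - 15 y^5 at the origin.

D6

The Hessian of f at 0 has rank 0. Corank 2; j^3 = -3*x^2*y has shape L^2 M (L != M), so D-series; mu = 6 gives D_6.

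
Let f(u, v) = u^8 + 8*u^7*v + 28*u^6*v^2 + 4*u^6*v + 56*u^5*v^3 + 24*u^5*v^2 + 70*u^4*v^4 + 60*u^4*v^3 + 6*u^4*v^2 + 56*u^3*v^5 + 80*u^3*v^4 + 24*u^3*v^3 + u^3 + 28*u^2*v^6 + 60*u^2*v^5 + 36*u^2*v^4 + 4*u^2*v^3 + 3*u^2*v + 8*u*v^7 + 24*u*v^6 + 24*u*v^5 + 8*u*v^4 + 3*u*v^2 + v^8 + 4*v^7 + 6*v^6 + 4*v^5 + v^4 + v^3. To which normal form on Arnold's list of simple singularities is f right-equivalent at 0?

The Hessian of f at 0 has rank 0. Corank 2; j^3 = (u + v)^3 is a perfect cube, so E-series; the 4-jet and mu = 6 give E_6.

E6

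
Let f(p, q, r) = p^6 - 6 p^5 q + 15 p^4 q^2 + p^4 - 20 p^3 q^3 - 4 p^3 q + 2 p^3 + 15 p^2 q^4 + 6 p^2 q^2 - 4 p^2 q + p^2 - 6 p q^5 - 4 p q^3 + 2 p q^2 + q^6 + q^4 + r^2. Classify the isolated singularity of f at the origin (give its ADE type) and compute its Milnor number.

Type A5, Milnor number mu = 5.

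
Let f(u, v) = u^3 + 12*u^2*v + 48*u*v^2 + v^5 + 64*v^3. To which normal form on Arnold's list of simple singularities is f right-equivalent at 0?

E_{8}

The Hessian of f at 0 is [[0, 0], [0, 0]] with rank 0, so corank 2. A Groebner basis of the Jacobian ideal J(f) in C{u,v} is {v^4, u^2 + 8*u*v + 16*v^2}; counting standard monomials gives mu = 8. Corank 2; j^3 = (u + 4*v)^3 is a perfect cube, so E-series; the 5-jet and mu = 8 give E_8.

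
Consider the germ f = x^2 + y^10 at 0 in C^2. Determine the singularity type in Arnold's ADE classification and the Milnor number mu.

Type A9, Milnor number mu = 9.

The Hessian of f at 0 is [[2, 0], [0, 0]] with rank 1, so corank 1. A Groebner basis of the Jacobian ideal J(f) in C{x,y} is {y^9, x}; counting standard monomials gives mu = 9. Corank 1: A-series; mu = 9 gives A_9.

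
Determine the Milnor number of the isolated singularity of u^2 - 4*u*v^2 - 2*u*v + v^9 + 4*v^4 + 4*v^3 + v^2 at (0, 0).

8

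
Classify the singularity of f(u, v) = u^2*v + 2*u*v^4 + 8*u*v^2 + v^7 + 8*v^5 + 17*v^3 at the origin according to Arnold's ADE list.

D4

The Hessian of f at 0 has rank 0. Corank 2; j^3 = v*(u^2 + 8*u*v + 17*v^2) splits into three distinct lines over C (the quadratic factor has nonzero discriminant), so D_4.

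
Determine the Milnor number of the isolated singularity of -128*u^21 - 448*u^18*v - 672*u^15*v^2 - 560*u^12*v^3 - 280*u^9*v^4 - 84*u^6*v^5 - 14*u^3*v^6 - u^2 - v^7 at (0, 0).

6

The Hessian of f at 0 has rank 1. Corank 1: A-series; mu = 6 gives A_6.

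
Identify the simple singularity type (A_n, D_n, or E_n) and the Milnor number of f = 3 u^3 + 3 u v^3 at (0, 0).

Type E_{7}, Milnor number mu = 7.

The Hessian of f at 0 has rank 0. Corank 2; j^3 = 3*u^3 is a perfect cube, so E-series; the 4-jet and mu = 7 give E_7.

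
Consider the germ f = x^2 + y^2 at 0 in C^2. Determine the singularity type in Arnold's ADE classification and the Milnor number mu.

The Hessian of f at 0 is [[2, 0], [0, 2]] with rank 2, so corank 0. A Groebner basis of the Jacobian ideal J(f) in C{x,y} is {x, y}; counting standard monomials gives mu = 1. Corank 0: nondegenerate Morse point, so A_1.

Type A_{1}, Milnor number mu = 1.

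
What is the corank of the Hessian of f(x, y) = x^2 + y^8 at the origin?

1

Hessian at 0 has rank 1.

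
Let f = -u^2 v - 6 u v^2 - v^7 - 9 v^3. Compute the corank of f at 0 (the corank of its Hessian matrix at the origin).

2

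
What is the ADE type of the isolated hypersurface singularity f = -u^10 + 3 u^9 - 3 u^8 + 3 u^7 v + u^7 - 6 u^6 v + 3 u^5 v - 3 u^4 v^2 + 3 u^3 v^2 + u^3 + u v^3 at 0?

E_7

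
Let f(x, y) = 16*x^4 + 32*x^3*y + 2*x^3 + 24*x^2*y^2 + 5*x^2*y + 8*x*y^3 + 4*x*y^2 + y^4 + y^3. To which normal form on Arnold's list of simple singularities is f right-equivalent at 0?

The Hessian of f at 0 has rank 0. Corank 2; j^3 = (x + y)^2*(2*x + y) has shape L^2 M (L != M), so D-series; mu = 5 gives D_5.

D5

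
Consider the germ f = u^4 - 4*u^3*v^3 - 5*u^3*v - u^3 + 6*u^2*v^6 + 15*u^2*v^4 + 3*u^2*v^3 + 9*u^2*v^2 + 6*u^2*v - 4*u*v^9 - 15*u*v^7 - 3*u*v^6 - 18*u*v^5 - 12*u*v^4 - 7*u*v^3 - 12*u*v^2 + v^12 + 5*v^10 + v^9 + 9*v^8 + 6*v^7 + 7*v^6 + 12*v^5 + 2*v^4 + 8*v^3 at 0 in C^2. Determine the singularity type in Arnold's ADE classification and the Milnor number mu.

Type E_7, Milnor number mu = 7.

The Hessian of f at 0 is [[0, 0], [0, 0]] with rank 0, so corank 2. A Groebner basis of the Jacobian ideal J(f) in C{u,v} is {3*u^2 - 12*u*v + v^4 - v^3 + 12*v^2, u^3 - 18*u^2 + 72*u*v - 2*v^3 - 72*v^2, u^2*v - 7*u^2 + 28*u*v - 5*v^3/3 - 28*v^2, -2*u^2 + u*v^2 + 8*u*v - 4*v^3/3 - 8*v^2}; counting standard monomials gives mu = 7. Corank 2; j^3 = -(u - 2*v)^3 is a perfect cube, so E-series; the 4-jet and mu = 7 give E_7.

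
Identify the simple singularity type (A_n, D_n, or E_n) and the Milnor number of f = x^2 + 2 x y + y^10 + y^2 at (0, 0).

Type A9, Milnor number mu = 9.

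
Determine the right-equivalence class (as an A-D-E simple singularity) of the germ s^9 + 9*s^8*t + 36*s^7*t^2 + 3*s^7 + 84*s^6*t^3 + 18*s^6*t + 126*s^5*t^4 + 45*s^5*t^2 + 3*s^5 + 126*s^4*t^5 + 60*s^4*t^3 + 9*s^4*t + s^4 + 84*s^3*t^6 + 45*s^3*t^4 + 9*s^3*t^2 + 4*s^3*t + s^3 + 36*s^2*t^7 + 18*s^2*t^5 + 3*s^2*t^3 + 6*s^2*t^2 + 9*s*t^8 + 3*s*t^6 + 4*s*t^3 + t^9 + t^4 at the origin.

The Hessian of f at 0 has rank 0. Corank 2; j^3 = s^3 is a perfect cube, so E-series; the 4-jet and mu = 6 give E_6.

E_{6}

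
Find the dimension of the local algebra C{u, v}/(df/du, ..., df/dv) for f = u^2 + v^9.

The Hessian of f at 0 is [[2, 0], [0, 0]] with rank 1, so corank 1. A Groebner basis of the Jacobian ideal J(f) in C{u,v} is {v^8, u}; counting standard monomials gives mu = 8. Corank 1: A-series; mu = 8 gives A_8.

8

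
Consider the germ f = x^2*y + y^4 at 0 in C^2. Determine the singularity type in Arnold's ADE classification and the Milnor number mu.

Type D_5, Milnor number mu = 5.

The Hessian of f at 0 has rank 0. Corank 2; j^3 = x^2*y has shape L^2 M (L != M), so D-series; mu = 5 gives D_5.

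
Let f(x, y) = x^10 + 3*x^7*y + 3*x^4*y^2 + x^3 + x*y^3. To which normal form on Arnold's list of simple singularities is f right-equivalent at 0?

E_7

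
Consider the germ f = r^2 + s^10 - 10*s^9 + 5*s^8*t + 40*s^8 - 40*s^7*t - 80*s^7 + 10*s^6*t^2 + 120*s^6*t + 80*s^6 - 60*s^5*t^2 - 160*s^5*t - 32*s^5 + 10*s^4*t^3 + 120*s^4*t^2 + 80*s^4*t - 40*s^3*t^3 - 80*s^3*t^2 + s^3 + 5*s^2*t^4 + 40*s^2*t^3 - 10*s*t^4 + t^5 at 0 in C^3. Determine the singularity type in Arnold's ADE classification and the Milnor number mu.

Type E_{8}, Milnor number mu = 8.

The Hessian of f at 0 has rank 1. Corank 2; j^3 = s^3 is a perfect cube, so E-series; the 5-jet and mu = 8 give E_8.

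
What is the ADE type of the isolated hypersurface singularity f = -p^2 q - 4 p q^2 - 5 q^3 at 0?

The Hessian of f at 0 has rank 0. Corank 2; j^3 = -q*(p^2 + 4*p*q + 5*q^2) splits into three distinct lines over C (the quadratic factor has nonzero discriminant), so D_4.

D_4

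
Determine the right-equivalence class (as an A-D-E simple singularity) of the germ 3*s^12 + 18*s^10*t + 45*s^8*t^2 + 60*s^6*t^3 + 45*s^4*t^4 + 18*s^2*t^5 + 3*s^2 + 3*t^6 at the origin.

The Hessian of f at 0 has rank 1. Corank 1: A-series; mu = 5 gives A_5.

A_5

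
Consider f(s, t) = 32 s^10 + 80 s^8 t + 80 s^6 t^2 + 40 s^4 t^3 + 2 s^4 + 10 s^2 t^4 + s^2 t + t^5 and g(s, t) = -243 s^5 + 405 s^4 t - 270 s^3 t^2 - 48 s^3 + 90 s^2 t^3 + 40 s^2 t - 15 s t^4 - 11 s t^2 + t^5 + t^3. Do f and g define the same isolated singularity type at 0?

The Hessian of f at 0 has rank 0. Corank 2; j^3 = s^2*t has shape L^2 M (L != M), so D-series; mu = 6 gives D_6. The Hessian of g at 0 has rank 0. Corank 2; j^3 = -(3*s - t)*(4*s - t)^2 has shape L^2 M (L != M), so D-series; mu = 6 gives D_6. Both have type D_6, hence right-equivalent.

Yes.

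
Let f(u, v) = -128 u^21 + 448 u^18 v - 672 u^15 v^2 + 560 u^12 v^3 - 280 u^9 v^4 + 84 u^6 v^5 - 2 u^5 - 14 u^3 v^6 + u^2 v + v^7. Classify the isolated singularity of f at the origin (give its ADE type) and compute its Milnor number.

Type D_{8}, Milnor number mu = 8.

The Hessian of f at 0 has rank 0. Corank 2; j^3 = u^2*v has shape L^2 M (L != M), so D-series; mu = 8 gives D_8.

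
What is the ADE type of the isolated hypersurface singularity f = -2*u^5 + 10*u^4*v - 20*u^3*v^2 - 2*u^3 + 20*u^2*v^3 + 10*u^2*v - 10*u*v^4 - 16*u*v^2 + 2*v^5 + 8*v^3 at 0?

D_6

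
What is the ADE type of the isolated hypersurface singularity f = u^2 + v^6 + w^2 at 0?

A_5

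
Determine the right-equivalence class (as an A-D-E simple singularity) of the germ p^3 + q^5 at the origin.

E_{8}

The Hessian of f at 0 has rank 0. Corank 2; j^3 = p^3 is a perfect cube, so E-series; the 5-jet and mu = 8 give E_8.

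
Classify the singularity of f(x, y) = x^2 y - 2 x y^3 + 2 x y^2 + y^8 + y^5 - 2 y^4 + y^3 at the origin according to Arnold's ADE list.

D_9

The Hessian of f at 0 has rank 0. Corank 2; j^3 = y*(x + y)^2 has shape L^2 M (L != M), so D-series; mu = 9 gives D_9.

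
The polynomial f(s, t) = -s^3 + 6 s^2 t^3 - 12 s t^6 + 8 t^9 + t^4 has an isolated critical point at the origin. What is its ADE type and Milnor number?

The Hessian of f at 0 has rank 0. Corank 2; j^3 = -s^3 is a perfect cube, so E-series; the 4-jet and mu = 6 give E_6.

Type E_6, Milnor number mu = 6.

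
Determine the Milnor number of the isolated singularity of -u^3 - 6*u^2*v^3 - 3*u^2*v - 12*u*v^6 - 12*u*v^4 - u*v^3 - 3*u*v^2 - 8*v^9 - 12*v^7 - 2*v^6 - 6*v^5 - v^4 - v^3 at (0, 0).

The Hessian of f at 0 is [[0, 0], [0, 0]] with rank 0, so corank 2. A Groebner basis of the Jacobian ideal J(f) in C{u,v} is {u^3 + 3*u^2*v + 6*u^2 + 12*u*v + 6*v^2, -3*u^2 + u*v^2 - 6*u*v - 3*v^2, 3*u^2 + 6*u*v + v^3 + 3*v^2}; counting standard monomials gives mu = 7. Corank 2; j^3 = -(u + v)^3 is a perfect cube, so E-series; the 4-jet and mu = 7 give E_7.

7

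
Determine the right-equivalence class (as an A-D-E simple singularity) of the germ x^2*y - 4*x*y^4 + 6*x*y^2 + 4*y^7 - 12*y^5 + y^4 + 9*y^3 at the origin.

D5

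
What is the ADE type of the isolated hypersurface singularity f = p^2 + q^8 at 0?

A_7

The Hessian of f at 0 is [[2, 0], [0, 0]] with rank 1, so corank 1. A Groebner basis of the Jacobian ideal J(f) in C{p,q} is {q^7, p}; counting standard monomials gives mu = 7. Corank 1: A-series; mu = 7 gives A_7.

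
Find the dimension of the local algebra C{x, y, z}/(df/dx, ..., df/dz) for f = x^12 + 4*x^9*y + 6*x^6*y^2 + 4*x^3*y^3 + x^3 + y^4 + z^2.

The Hessian of f at 0 has rank 1. Corank 2; j^3 = x^3 is a perfect cube, so E-series; the 4-jet and mu = 6 give E_6.

6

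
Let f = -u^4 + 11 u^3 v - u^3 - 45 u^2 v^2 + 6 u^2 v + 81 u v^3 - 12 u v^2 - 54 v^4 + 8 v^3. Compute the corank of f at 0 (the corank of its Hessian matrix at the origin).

2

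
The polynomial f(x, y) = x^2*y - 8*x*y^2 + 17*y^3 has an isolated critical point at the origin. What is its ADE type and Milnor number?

The Hessian of f at 0 has rank 0. Corank 2; j^3 = y*(x^2 - 8*x*y + 17*y^2) splits into three distinct lines over C (the quadratic factor has nonzero discriminant), so D_4.

Type D_{4}, Milnor number mu = 4.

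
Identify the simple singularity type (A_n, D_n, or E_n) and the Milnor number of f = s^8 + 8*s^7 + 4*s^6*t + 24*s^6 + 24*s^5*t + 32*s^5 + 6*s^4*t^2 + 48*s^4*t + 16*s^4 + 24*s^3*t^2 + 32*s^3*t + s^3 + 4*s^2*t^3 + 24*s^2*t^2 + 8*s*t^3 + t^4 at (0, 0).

Type E_6, Milnor number mu = 6.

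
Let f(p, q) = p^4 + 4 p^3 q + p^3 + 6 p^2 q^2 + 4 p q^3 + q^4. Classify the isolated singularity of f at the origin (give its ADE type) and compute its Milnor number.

The Hessian of f at 0 has rank 0. Corank 2; j^3 = p^3 is a perfect cube, so E-series; the 4-jet and mu = 6 give E_6.

Type E_{6}, Milnor number mu = 6.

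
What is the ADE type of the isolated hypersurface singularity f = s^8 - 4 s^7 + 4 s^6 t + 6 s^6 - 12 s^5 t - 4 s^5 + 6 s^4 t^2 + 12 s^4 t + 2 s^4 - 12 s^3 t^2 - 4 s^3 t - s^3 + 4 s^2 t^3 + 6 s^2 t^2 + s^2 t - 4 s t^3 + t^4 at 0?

D5

The Hessian of f at 0 has rank 0. Corank 2; j^3 = -s^2*(s - t) has shape L^2 M (L != M), so D-series; mu = 5 gives D_5.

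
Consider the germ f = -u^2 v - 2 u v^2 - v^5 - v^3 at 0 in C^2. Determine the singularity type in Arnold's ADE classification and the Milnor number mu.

The Hessian of f at 0 has rank 0. Corank 2; j^3 = -v*(u + v)^2 has shape L^2 M (L != M), so D-series; mu = 6 gives D_6.

Type D_{6}, Milnor number mu = 6.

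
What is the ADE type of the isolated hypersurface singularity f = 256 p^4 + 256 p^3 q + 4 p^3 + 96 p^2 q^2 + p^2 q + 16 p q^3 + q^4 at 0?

D_{5}

The Hessian of f at 0 is [[0, 0], [0, 0]] with rank 0, so corank 2. A Groebner basis of the Jacobian ideal J(f) in C{p,q} is {p*q^2, -p*q/16 + q^3, p^2 + p*q/4}; counting standard monomials gives mu = 5. Corank 2; j^3 = p^2*(4*p + q) has shape L^2 M (L != M), so D-series; mu = 5 gives D_5.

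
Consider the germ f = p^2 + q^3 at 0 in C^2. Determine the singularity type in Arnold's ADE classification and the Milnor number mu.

The Hessian of f at 0 has rank 1. Corank 1: A-series; mu = 2 gives A_2.

Type A_{2}, Milnor number mu = 2.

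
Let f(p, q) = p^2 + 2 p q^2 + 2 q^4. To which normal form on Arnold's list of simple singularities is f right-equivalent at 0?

A_{3}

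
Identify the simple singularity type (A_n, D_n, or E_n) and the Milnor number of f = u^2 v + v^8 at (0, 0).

Type D9, Milnor number mu = 9.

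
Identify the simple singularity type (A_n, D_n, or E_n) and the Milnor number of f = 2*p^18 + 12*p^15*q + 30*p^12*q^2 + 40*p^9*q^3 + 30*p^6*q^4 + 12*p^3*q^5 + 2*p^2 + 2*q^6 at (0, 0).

Type A_{5}, Milnor number mu = 5.

The Hessian of f at 0 is [[4, 0], [0, 0]] with rank 1, so corank 1. A Groebner basis of the Jacobian ideal J(f) in C{p,q} is {q^5, p}; counting standard monomials gives mu = 5. Corank 1: A-series; mu = 5 gives A_5.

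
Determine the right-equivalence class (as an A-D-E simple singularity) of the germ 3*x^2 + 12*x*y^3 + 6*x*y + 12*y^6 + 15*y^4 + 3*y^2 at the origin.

A3

The Hessian of f at 0 has rank 1. Corank 1: A-series; mu = 3 gives A_3.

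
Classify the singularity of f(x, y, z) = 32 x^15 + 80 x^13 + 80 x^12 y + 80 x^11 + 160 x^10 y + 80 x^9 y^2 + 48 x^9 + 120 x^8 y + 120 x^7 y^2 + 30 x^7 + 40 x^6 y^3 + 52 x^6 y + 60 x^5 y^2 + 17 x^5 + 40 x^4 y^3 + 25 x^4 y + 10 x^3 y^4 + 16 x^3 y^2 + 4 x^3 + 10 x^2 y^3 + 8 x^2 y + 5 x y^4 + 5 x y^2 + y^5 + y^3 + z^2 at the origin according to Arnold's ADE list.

D_{6}

The Hessian of f at 0 is [[0, 0, 0], [0, 0, 0], [0, 0, 2]] with rank 1, so corank 2. A Groebner basis of the Jacobian ideal J(f) in C{x,y,z} is {-32*x*y/9 + y^4 - 16*y^2/9, x*y^2 + y^3/2, x^2 + 23*x*y/18 + 7*y^2/18, z}; counting standard monomials gives mu = 6. Corank 2; j^3 = (x + y)*(2*x + y)^2 has shape L^2 M (L != M), so D-series; mu = 6 gives D_6.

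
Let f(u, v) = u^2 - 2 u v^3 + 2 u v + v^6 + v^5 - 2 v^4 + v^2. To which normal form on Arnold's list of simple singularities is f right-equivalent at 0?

A_4

The Hessian of f at 0 has rank 1. Corank 1: A-series; mu = 4 gives A_4.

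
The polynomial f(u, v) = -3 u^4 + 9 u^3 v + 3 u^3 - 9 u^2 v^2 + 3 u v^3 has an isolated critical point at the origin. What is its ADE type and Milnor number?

The Hessian of f at 0 has rank 0. Corank 2; j^3 = 3*u^3 is a perfect cube, so E-series; the 4-jet and mu = 7 give E_7.

Type E7, Milnor number mu = 7.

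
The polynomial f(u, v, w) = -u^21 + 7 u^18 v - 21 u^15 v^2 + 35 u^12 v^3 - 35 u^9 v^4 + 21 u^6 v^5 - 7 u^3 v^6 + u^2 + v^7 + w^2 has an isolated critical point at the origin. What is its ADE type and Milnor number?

The Hessian of f at 0 has rank 2. Corank 1: A-series; mu = 6 gives A_6.

Type A_{6}, Milnor number mu = 6.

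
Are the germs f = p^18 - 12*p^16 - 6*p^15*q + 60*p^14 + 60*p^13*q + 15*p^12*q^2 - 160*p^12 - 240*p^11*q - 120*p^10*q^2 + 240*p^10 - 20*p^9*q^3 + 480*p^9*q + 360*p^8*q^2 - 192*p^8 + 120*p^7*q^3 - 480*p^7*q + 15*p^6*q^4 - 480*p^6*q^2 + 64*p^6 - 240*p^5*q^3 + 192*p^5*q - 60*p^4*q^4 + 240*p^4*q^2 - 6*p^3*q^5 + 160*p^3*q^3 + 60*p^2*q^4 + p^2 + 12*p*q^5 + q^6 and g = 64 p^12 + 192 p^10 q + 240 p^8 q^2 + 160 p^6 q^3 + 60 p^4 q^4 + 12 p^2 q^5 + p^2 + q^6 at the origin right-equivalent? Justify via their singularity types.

Yes.

The Hessian of f at 0 has rank 1. Corank 1: A-series; mu = 5 gives A_5. The Hessian of g at 0 has rank 1. Corank 1: A-series; mu = 5 gives A_5. Both have type A_5, hence right-equivalent.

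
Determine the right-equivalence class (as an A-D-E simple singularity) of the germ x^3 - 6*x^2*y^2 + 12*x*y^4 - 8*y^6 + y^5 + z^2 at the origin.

The Hessian of f at 0 is [[0, 0, 0], [0, 0, 0], [0, 0, 2]] with rank 1, so corank 2. A Groebner basis of the Jacobian ideal J(f) in C{x,y,z} is {y^4, x^3, -x^2/4 + x*y^2, z}; counting standard monomials gives mu = 8. Corank 2; j^3 = x^3 is a perfect cube, so E-series; the 5-jet and mu = 8 give E_8.

E_{8}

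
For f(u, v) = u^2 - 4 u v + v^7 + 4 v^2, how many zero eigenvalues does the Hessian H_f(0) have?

Hessian at 0 has rank 1.

1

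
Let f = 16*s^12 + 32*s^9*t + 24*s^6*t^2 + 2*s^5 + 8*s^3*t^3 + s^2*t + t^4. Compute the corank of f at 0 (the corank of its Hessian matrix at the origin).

2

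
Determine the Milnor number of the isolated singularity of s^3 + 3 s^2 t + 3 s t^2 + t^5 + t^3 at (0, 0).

8

The Hessian of f at 0 has rank 0. Corank 2; j^3 = (s + t)^3 is a perfect cube, so E-series; the 5-jet and mu = 8 give E_8.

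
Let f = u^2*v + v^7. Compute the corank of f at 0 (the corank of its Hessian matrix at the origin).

Hessian at 0 has rank 0.

2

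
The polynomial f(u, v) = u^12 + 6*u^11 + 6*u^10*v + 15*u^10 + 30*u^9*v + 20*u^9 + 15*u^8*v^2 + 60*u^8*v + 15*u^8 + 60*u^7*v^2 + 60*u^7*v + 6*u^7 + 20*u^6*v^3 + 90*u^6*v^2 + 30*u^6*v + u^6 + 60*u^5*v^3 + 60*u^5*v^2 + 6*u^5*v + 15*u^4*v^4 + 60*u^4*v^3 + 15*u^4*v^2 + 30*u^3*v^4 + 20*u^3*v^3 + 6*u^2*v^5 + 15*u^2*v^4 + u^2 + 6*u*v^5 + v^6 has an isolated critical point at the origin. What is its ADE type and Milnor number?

The Hessian of f at 0 is [[2, 0], [0, 0]] with rank 1, so corank 1. A Groebner basis of the Jacobian ideal J(f) in C{u,v} is {v^5, u}; counting standard monomials gives mu = 5. Corank 1: A-series; mu = 5 gives A_5.

Type A_5, Milnor number mu = 5.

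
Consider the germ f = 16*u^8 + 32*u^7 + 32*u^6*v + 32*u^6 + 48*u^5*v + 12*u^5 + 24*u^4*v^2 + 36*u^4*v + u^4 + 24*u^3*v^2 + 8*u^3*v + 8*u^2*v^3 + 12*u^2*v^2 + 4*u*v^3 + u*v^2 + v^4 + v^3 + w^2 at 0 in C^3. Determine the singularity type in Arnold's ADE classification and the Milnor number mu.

Type D_5, Milnor number mu = 5.

The Hessian of f at 0 has rank 1. Corank 2; j^3 = v^2*(u + v) has shape L^2 M (L != M), so D-series; mu = 5 gives D_5.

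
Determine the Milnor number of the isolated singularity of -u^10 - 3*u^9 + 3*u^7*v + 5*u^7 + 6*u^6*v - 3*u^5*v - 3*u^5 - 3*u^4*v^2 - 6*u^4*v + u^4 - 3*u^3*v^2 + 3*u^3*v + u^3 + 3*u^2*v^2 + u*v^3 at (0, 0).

7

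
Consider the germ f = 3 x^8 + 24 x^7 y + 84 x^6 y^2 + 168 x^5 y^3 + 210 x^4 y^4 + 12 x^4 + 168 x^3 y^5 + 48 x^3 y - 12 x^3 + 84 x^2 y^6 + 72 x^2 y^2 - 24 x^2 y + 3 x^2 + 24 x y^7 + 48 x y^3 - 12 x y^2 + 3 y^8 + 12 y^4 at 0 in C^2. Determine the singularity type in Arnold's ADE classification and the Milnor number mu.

Type A7, Milnor number mu = 7.

The Hessian of f at 0 has rank 1. Corank 1: A-series; mu = 7 gives A_7.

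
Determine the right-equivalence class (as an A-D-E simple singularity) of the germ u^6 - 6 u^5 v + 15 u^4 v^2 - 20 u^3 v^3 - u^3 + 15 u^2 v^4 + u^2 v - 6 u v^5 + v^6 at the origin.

The Hessian of f at 0 is [[0, 0], [0, 0]] with rank 0, so corank 2. A Groebner basis of the Jacobian ideal J(f) in C{u,v} is {u*v/6 + v^5, u*v^2, u^2 - u*v}; counting standard monomials gives mu = 7. Corank 2; j^3 = -u^2*(u - v) has shape L^2 M (L != M), so D-series; mu = 7 gives D_7.

D_7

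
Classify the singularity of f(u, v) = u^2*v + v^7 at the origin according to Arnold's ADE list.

D8

The Hessian of f at 0 has rank 0. Corank 2; j^3 = u^2*v has shape L^2 M (L != M), so D-series; mu = 8 gives D_8.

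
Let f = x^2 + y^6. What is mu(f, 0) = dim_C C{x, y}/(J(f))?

5

The Hessian of f at 0 is [[2, 0], [0, 0]] with rank 1, so corank 1. A Groebner basis of the Jacobian ideal J(f) in C{x,y} is {y^5, x}; counting standard monomials gives mu = 5. Corank 1: A-series; mu = 5 gives A_5.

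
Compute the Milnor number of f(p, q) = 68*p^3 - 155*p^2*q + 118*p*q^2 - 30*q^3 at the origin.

The Hessian of f at 0 is [[0, 0], [0, 0]] with rank 0, so corank 2. A Groebner basis of the Jacobian ideal J(f) in C{p,q} is {q^3, p^2 - 26*q^2/47, p*q - 35*q^2/47}; counting standard monomials gives mu = 4. Corank 2; j^3 = (4*p - 3*q)*(17*p^2 - 26*p*q + 10*q^2) splits into three distinct lines over C (the quadratic factor has nonzero discriminant), so D_4.

4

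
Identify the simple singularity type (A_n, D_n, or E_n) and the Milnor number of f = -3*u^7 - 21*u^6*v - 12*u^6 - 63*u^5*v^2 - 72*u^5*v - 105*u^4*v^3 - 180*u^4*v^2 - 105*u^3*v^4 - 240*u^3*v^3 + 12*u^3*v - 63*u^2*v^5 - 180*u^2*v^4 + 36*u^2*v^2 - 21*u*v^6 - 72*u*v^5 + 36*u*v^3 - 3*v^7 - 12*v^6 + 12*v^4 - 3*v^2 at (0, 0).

Type A_{6}, Milnor number mu = 6.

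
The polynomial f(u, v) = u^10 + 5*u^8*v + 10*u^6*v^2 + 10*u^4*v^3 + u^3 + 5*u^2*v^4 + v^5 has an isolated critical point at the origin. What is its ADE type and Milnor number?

Type E_{8}, Milnor number mu = 8.

The Hessian of f at 0 has rank 0. Corank 2; j^3 = u^3 is a perfect cube, so E-series; the 5-jet and mu = 8 give E_8.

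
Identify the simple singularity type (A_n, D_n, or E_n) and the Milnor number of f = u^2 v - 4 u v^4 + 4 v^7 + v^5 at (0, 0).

The Hessian of f at 0 has rank 0. Corank 2; j^3 = u^2*v has shape L^2 M (L != M), so D-series; mu = 6 gives D_6.

Type D_6, Milnor number mu = 6.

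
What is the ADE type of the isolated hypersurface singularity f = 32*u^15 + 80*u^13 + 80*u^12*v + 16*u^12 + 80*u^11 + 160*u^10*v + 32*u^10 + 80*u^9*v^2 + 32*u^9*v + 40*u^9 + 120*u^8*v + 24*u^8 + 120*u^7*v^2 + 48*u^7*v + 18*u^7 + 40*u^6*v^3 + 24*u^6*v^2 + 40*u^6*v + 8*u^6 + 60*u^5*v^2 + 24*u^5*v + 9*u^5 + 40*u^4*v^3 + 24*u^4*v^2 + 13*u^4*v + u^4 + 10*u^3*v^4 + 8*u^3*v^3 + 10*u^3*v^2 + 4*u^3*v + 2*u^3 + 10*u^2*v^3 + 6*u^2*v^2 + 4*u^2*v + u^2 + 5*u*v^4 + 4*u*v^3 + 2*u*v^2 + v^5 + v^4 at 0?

The Hessian of f at 0 is [[2, 0], [0, 0]] with rank 1, so corank 1. A Groebner basis of the Jacobian ideal J(f) in C{u,v} is {-u/2 + v^3 - v^2/2, u^2, u*v + u/2 + v^2/2}; counting standard monomials gives mu = 4. Corank 1: A-series; mu = 4 gives A_4.

A_{4}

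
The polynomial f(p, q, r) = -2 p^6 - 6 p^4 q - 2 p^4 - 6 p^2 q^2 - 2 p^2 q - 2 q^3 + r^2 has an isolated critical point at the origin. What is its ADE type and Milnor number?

Type D_4, Milnor number mu = 4.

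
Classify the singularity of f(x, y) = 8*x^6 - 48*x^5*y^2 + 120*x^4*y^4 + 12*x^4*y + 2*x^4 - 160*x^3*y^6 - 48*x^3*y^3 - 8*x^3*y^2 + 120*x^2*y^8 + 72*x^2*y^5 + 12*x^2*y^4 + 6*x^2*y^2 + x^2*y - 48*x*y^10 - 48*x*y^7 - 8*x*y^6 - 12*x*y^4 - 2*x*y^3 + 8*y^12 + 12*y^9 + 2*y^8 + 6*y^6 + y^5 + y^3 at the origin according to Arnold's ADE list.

D_4

The Hessian of f at 0 has rank 0. Corank 2; j^3 = y*(x^2 + y^2) splits into three distinct lines over C (the quadratic factor has nonzero discriminant), so D_4.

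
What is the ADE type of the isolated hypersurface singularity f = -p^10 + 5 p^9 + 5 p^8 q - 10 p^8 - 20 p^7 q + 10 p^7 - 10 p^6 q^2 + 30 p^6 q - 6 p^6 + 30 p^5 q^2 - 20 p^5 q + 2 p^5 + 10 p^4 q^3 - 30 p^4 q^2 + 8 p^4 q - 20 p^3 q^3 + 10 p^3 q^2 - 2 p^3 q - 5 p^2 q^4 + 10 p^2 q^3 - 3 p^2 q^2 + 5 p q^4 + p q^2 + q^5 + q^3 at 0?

D_{6}

The Hessian of f at 0 is [[0, 0], [0, 0]] with rank 0, so corank 2. A Groebner basis of the Jacobian ideal J(f) in C{p,q} is {p^3 - p*q - 5*q^2/4, p^2*q + q^2/4, p*q^2, q^3}; counting standard monomials gives mu = 6. Corank 2; j^3 = q^2*(p + q) has shape L^2 M (L != M), so D-series; mu = 6 gives D_6.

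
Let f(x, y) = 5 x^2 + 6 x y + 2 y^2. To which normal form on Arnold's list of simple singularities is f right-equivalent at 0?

A_{1}

The Hessian of f at 0 has rank 2. Corank 0: nondegenerate Morse point, so A_1.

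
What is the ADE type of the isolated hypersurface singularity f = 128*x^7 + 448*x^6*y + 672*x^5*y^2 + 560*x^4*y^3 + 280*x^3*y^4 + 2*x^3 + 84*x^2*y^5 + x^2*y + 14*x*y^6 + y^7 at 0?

D8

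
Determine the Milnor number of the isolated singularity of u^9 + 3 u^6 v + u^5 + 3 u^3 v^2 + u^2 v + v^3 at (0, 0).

4

The Hessian of f at 0 is [[0, 0], [0, 0]] with rank 0, so corank 2. A Groebner basis of the Jacobian ideal J(f) in C{u,v} is {v^3, u^2 + 3*v^2, u*v}; counting standard monomials gives mu = 4. Corank 2; j^3 = v*(u^2 + v^2) splits into three distinct lines over C (the quadratic factor has nonzero discriminant), so D_4.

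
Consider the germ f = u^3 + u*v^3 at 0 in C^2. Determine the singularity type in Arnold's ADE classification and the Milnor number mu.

Type E_{7}, Milnor number mu = 7.

The Hessian of f at 0 is [[0, 0], [0, 0]] with rank 0, so corank 2. A Groebner basis of the Jacobian ideal J(f) in C{u,v} is {u^3, u*v^2, 3*u^2 + v^3}; counting standard monomials gives mu = 7. Corank 2; j^3 = u^3 is a perfect cube, so E-series; the 4-jet and mu = 7 give E_7.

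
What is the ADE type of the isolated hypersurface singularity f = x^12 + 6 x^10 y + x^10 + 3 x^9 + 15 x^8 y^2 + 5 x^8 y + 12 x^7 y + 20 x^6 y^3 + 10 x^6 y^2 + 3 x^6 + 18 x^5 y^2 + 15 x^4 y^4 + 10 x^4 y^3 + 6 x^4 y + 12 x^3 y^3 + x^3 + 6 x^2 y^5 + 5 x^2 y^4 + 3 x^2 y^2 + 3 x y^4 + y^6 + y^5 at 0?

E_8

The Hessian of f at 0 has rank 0. Corank 2; j^3 = x^3 is a perfect cube, so E-series; the 5-jet and mu = 8 give E_8.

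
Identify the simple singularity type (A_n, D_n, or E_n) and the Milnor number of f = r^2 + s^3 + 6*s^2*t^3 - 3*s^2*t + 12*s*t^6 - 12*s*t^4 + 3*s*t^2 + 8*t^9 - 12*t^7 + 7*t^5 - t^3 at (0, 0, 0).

Type E_{8}, Milnor number mu = 8.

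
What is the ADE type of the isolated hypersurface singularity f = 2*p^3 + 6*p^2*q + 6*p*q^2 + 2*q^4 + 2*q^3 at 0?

The Hessian of f at 0 has rank 0. Corank 2; j^3 = 2*(p + q)^3 is a perfect cube, so E-series; the 4-jet and mu = 6 give E_6.

E_6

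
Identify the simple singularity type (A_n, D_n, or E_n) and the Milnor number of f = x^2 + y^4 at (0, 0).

The Hessian of f at 0 has rank 1. Corank 1: A-series; mu = 3 gives A_3.

Type A_3, Milnor number mu = 3.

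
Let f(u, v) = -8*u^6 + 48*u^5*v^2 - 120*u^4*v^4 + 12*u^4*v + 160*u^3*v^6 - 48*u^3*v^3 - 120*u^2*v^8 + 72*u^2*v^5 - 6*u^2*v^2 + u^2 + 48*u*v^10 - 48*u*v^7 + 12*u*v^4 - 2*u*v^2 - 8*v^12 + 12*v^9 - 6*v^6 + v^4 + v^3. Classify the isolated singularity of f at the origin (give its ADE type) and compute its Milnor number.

Type A_2, Milnor number mu = 2.

The Hessian of f at 0 has rank 1. Corank 1: A-series; mu = 2 gives A_2.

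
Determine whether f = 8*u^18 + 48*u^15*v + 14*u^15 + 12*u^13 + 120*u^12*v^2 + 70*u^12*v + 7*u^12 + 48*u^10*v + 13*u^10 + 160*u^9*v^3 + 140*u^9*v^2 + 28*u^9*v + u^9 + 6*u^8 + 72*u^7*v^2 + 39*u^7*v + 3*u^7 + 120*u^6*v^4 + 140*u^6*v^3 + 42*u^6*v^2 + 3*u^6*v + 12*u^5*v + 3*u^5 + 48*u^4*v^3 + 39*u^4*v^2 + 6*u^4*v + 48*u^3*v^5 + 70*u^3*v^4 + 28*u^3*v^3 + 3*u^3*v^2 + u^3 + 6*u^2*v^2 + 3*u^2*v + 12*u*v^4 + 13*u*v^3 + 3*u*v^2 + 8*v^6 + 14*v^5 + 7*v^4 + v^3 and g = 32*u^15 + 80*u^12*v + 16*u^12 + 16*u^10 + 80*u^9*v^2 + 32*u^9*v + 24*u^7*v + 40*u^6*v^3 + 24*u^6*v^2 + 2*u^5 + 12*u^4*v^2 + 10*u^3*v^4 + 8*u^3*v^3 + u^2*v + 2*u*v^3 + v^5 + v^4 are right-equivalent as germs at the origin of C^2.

The Hessian of f at 0 is [[0, 0], [0, 0]] with rank 0, so corank 2. A Groebner basis of the Jacobian ideal J(f) in C{u,v} is {-u^2/4 - u*v/2 + v^4 - v^3/12 - v^2/4, u^3 + 5*u^2/4 + 5*u*v/2 + 17*v^3/12 + 5*v^2/4, u^2*v - 11*u^2/12 - 11*u*v/6 - 47*v^3/36 - 11*v^2/12, u^2/2 + u*v^2 + u*v + 7*v^3/6 + v^2/2}; counting standard monomials gives mu = 7. Corank 2; j^3 = (u + v)^3 is a perfect cube, so E-series; the 4-jet and mu = 7 give E_7. The Hessian of g at 0 is [[0, 0], [0, 0]] with rank 0, so corank 2. A Groebner basis of the Jacobian ideal J(g) in C{u,v} is {u*v^2, u*v + v^3, u^2 - 4*u*v}; counting standard monomials gives mu = 5. Corank 2; j^3 = u^2*v has shape L^2 M (L != M), so D-series; mu = 5 gives D_5. f is E_7 but g is D_5, hence not right-equivalent.

No.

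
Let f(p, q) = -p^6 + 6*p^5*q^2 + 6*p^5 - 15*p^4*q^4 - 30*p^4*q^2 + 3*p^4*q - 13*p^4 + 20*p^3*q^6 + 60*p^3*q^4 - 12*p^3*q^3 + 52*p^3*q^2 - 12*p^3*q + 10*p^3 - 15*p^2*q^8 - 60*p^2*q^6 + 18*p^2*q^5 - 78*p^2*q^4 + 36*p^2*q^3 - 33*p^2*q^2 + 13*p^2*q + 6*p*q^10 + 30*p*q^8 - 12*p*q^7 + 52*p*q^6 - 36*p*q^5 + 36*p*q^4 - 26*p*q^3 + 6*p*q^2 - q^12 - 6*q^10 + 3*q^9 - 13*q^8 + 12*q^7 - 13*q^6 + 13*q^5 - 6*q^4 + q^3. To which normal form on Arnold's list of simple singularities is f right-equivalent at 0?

D_{4}

The Hessian of f at 0 has rank 0. Corank 2; j^3 = (2*p + q)*(5*p^2 + 4*p*q + q^2) splits into three distinct lines over C (the quadratic factor has nonzero discriminant), so D_4.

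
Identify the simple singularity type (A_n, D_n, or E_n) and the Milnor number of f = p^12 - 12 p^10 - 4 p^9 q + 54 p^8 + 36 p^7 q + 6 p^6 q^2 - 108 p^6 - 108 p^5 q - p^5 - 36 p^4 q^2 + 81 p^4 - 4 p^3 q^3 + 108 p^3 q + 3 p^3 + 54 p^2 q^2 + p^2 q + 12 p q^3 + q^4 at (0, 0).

The Hessian of f at 0 has rank 0. Corank 2; j^3 = p^2*(3*p + q) has shape L^2 M (L != M), so D-series; mu = 5 gives D_5.

Type D_5, Milnor number mu = 5.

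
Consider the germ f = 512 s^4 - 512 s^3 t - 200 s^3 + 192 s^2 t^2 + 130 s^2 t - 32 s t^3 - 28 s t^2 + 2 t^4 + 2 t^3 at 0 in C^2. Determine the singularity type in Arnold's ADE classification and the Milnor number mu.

Type D5, Milnor number mu = 5.

The Hessian of f at 0 has rank 0. Corank 2; j^3 = -2*(4*s - t)*(5*s - t)^2 has shape L^2 M (L != M), so D-series; mu = 5 gives D_5.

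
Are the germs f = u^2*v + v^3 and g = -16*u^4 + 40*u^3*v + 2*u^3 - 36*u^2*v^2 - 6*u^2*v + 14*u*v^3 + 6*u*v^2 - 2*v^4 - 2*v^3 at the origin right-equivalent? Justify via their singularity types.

The Hessian of f at 0 has rank 0. Corank 2; j^3 = v*(u^2 + v^2) splits into three distinct lines over C (the quadratic factor has nonzero discriminant), so D_4. The Hessian of g at 0 has rank 0. Corank 2; j^3 = 2*(u - v)^3 is a perfect cube, so E-series; the 4-jet and mu = 7 give E_7. f is D_4 but g is E_7, hence not right-equivalent.

No.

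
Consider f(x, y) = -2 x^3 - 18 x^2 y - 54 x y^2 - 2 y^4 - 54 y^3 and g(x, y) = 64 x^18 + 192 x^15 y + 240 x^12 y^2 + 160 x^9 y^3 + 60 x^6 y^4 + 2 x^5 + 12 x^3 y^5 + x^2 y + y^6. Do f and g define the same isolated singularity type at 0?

The Hessian of f at 0 is [[0, 0], [0, 0]] with rank 0, so corank 2. A Groebner basis of the Jacobian ideal J(f) in C{x,y} is {y^3, x^2 + 6*x*y + 9*y^2}; counting standard monomials gives mu = 6. Corank 2; j^3 = -2*(x + 3*y)^3 is a perfect cube, so E-series; the 4-jet and mu = 6 give E_6. The Hessian of g at 0 is [[0, 0], [0, 0]] with rank 0, so corank 2. A Groebner basis of the Jacobian ideal J(g) in C{x,y} is {x^2/6 + y^5, x^3, x*y}; counting standard monomials gives mu = 7. Corank 2; j^3 = x^2*y has shape L^2 M (L != M), so D-series; mu = 7 gives D_7. f is E_6 but g is D_7, hence not right-equivalent.

No.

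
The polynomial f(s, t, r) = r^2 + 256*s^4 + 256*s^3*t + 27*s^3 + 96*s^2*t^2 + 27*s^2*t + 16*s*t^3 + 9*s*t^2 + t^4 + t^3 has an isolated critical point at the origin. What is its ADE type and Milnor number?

Type E_{6}, Milnor number mu = 6.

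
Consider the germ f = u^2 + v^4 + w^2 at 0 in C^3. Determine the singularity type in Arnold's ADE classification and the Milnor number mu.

The Hessian of f at 0 has rank 2. Corank 1: A-series; mu = 3 gives A_3.

Type A_{3}, Milnor number mu = 3.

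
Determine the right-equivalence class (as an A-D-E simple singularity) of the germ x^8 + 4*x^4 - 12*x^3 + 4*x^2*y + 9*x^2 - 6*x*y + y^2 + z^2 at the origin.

The Hessian of f at 0 is [[18, -6, 0], [-6, 2, 0], [0, 0, 2]] with rank 2, so corank 1. A Groebner basis of the Jacobian ideal J(f) in C{x,y,z} is {x*y^3 - 27*x*y^2 + 405*x*y/4 - 729*x/8 + 9*y^3/2 - 27*y^2 + 243*y/8, -189*x*y^2 + 1701*x*y/2 - 6561*x/8 + y^4 + 27*y^3 - 891*y^2/4 + 2187*y/8, x^2 - 3*x/2 + y/2, z}; counting standard monomials gives mu = 7. Corank 1: A-series; mu = 7 gives A_7.

A7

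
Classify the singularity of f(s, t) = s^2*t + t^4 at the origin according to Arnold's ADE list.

The Hessian of f at 0 is [[0, 0], [0, 0]] with rank 0, so corank 2. A Groebner basis of the Jacobian ideal J(f) in C{s,t} is {s^3, s^2/4 + t^3, s*t}; counting standard monomials gives mu = 5. Corank 2; j^3 = s^2*t has shape L^2 M (L != M), so D-series; mu = 5 gives D_5.

D_5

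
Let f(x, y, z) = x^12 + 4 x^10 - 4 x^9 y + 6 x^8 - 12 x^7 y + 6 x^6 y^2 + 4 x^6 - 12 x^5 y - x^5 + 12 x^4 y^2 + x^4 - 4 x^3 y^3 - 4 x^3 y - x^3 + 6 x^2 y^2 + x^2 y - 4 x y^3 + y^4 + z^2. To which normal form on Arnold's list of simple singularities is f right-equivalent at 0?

The Hessian of f at 0 has rank 1. Corank 2; j^3 = -x^2*(x - y) has shape L^2 M (L != M), so D-series; mu = 5 gives D_5.

D5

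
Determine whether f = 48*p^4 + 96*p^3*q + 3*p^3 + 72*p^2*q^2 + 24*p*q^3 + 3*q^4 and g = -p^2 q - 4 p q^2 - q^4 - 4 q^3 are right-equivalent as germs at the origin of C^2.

No.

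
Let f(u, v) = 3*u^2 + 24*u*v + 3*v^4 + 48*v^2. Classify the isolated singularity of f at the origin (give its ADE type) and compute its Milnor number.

The Hessian of f at 0 has rank 1. Corank 1: A-series; mu = 3 gives A_3.

Type A_3, Milnor number mu = 3.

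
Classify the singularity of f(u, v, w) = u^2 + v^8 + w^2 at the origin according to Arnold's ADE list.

A_7

The Hessian of f at 0 is [[2, 0, 0], [0, 0, 0], [0, 0, 2]] with rank 2, so corank 1. A Groebner basis of the Jacobian ideal J(f) in C{u,v,w} is {v^7, u, w}; counting standard monomials gives mu = 7. Corank 1: A-series; mu = 7 gives A_7.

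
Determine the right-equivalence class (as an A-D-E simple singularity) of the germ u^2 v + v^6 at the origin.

D_{7}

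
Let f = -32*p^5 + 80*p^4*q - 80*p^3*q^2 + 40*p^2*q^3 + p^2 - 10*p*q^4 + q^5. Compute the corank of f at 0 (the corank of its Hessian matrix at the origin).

1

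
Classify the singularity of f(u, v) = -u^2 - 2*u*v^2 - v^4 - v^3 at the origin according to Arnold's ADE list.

A2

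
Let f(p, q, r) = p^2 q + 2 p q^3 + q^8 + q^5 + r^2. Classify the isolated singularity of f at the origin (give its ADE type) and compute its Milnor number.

Type D9, Milnor number mu = 9.

The Hessian of f at 0 is [[0, 0, 0], [0, 0, 0], [0, 0, 2]] with rank 1, so corank 2. A Groebner basis of the Jacobian ideal J(f) in C{p,q,r} is {p^4, p^3*q - p^2/8 - p*q^2/8, p^3 + p^2*q^2, p*q + q^3, r}; counting standard monomials gives mu = 9. Corank 2; j^3 = p^2*q has shape L^2 M (L != M), so D-series; mu = 9 gives D_9.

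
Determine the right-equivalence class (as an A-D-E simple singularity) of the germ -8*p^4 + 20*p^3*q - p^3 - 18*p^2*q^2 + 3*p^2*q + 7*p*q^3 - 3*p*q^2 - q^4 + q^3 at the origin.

E_7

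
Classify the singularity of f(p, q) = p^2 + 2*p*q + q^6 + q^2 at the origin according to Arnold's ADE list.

A_5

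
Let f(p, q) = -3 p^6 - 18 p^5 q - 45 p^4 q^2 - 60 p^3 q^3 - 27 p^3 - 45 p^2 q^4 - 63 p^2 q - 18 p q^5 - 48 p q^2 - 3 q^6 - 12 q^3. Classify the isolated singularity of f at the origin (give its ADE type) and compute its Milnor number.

The Hessian of f at 0 has rank 0. Corank 2; j^3 = -3*(p + q)*(3*p + 2*q)^2 has shape L^2 M (L != M), so D-series; mu = 7 gives D_7.

Type D7, Milnor number mu = 7.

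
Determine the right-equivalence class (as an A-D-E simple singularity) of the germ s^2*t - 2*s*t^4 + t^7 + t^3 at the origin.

The Hessian of f at 0 is [[0, 0], [0, 0]] with rank 0, so corank 2. A Groebner basis of the Jacobian ideal J(f) in C{s,t} is {t^3, s^2 + 3*t^2, s*t}; counting standard monomials gives mu = 4. Corank 2; j^3 = t*(s^2 + t^2) splits into three distinct lines over C (the quadratic factor has nonzero discriminant), so D_4.

D4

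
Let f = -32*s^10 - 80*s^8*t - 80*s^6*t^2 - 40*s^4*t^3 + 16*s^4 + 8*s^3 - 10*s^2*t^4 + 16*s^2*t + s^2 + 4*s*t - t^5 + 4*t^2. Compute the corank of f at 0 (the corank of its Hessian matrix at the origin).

Hessian at 0 has rank 1.

1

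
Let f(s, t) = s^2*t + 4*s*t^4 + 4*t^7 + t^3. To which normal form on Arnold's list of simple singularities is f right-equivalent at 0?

The Hessian of f at 0 has rank 0. Corank 2; j^3 = t*(s^2 + t^2) splits into three distinct lines over C (the quadratic factor has nonzero discriminant), so D_4.

D_4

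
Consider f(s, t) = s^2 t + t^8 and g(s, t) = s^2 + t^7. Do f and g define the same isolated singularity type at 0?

No.

The Hessian of f at 0 has rank 0. Corank 2; j^3 = s^2*t has shape L^2 M (L != M), so D-series; mu = 9 gives D_9. The Hessian of g at 0 has rank 1. Corank 1: A-series; mu = 6 gives A_6. f is D_9 but g is A_6, hence not right-equivalent.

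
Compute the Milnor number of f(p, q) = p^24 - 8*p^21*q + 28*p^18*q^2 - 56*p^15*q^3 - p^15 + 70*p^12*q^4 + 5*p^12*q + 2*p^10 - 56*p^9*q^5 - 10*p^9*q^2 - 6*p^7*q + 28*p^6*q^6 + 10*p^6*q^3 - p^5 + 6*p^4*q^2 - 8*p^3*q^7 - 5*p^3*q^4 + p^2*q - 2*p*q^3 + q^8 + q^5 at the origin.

9

The Hessian of f at 0 has rank 0. Corank 2; j^3 = p^2*q has shape L^2 M (L != M), so D-series; mu = 9 gives D_9.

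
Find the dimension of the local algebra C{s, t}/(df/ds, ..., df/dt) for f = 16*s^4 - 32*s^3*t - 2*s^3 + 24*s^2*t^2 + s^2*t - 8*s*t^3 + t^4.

The Hessian of f at 0 is [[0, 0], [0, 0]] with rank 0, so corank 2. A Groebner basis of the Jacobian ideal J(f) in C{s,t} is {s*t^2, s*t/8 + t^3, s^2 - s*t/2}; counting standard monomials gives mu = 5. Corank 2; j^3 = -s^2*(2*s - t) has shape L^2 M (L != M), so D-series; mu = 5 gives D_5.

5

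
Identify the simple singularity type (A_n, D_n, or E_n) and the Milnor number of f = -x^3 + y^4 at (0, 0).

The Hessian of f at 0 has rank 0. Corank 2; j^3 = -x^3 is a perfect cube, so E-series; the 4-jet and mu = 6 give E_6.

Type E6, Milnor number mu = 6.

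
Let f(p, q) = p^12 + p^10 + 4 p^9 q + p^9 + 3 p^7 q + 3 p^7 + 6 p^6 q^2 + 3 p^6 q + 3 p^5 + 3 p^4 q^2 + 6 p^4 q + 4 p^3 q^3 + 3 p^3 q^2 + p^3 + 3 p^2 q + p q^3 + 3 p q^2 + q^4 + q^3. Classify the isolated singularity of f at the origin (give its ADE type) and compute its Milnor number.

Type E7, Milnor number mu = 7.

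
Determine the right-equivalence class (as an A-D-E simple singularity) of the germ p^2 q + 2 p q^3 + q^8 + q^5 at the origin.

The Hessian of f at 0 has rank 0. Corank 2; j^3 = p^2*q has shape L^2 M (L != M), so D-series; mu = 9 gives D_9.

D_{9}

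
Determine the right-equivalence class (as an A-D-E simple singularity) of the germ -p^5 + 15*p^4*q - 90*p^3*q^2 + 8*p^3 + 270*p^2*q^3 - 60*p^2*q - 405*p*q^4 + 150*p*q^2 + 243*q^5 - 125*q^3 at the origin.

The Hessian of f at 0 is [[0, 0], [0, 0]] with rank 0, so corank 2. A Groebner basis of the Jacobian ideal J(f) in C{p,q} is {q^5, p*q^3 - 21*q^4/8, p^2 - 5*p*q + 25*q^2/4}; counting standard monomials gives mu = 8. Corank 2; j^3 = (2*p - 5*q)^3 is a perfect cube, so E-series; the 5-jet and mu = 8 give E_8.

E_{8}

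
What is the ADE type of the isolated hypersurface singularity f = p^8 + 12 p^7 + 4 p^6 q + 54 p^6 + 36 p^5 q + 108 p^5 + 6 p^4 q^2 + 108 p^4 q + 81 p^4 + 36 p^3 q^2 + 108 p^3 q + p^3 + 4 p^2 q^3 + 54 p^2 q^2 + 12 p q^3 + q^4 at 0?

E6

The Hessian of f at 0 is [[0, 0], [0, 0]] with rank 0, so corank 2. A Groebner basis of the Jacobian ideal J(f) in C{p,q} is {q^4, p*q^2 + q^3/9, p^2}; counting standard monomials gives mu = 6. Corank 2; j^3 = p^3 is a perfect cube, so E-series; the 4-jet and mu = 6 give E_6.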